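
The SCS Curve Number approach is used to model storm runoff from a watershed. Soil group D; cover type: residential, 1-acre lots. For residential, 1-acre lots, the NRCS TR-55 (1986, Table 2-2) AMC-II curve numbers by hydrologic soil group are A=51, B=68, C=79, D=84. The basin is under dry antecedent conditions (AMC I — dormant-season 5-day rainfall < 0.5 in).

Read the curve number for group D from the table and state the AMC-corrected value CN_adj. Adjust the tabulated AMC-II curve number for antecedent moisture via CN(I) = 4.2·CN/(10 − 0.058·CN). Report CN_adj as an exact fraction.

NRCS table: residential, 1-acre lots, soil group D → CN(II) = 84
CN(I) from CN(II)=84: (4.2·84)/(10 − 0.058·84) = 44100/641 ≈ 68.799

CN_adj = 44100/641 ≈ 68.799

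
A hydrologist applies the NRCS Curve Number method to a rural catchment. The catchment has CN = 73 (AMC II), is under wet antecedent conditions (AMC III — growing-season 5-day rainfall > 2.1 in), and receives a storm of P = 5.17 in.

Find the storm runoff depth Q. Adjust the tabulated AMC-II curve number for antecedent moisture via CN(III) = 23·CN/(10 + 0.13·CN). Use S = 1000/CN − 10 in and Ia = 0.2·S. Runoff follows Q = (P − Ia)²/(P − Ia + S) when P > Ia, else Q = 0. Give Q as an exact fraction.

CN(III) from CN(II)=73: (23·73)/(10 + 0.13·73) = 167900/1949 ≈ 86.147
S = 1000/(167900/1949) − 10 = 2700/1679 in ≈ 1.608 in
Initial abstraction Ia = S/5 = (2700/1679)/5 = 540/1679 ≈ 0.322 in
P − Ia = 5.170 − 0.322 = 814043/167900 ≈ 4.848 in (> 0, runoff occurs)
Runoff Q = (P−Ia)²/(P−Ia+S) = (4.848)²/(4.848+1.608) = 662666005849/182010819700 ≈ 3.641 in

Q = 662666005849/182010819700 in ≈ 3.641 in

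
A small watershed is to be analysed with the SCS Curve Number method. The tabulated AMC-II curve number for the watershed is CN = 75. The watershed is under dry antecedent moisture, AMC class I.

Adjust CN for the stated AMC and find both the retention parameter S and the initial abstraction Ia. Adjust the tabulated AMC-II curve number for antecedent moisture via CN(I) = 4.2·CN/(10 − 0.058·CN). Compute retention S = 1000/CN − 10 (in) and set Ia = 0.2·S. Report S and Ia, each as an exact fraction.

Adjust CN=75 to AMC I: 4.2·75/(10 − 0.058·75) → 315 ÷ (113/20) = 6300/113 ≈ 55.752
Retention S: 1000/CN − 10 with CN=55.752 → S = 500/63 ≈ 7.937 in
Ia = 0.2·(500/63) = 100/63 in ≈ 1.587 in

S = 500/63 in ≈ 7.937 in; Ia = 100/63 in ≈ 1.587 in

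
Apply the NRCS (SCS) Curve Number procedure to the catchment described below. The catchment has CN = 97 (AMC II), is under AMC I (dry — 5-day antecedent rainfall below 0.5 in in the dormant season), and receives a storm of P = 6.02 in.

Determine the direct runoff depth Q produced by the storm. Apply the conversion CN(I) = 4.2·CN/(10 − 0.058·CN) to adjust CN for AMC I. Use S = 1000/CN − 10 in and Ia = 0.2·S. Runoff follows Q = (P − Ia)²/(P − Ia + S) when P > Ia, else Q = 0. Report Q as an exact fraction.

CN(I) from CN(II)=97: (4.2·97)/(10 − 0.058·97) = 67900/729 ≈ 93.141
Retention S: 1000/CN − 10 with CN=93.141 → S = 500/679 ≈ 0.736 in
Ia = 0.2·(500/679) = 100/679 in ≈ 0.147 in
P − Ia = 6.020 − 0.147 = 199379/33950 ≈ 5.873 in (> 0, runoff occurs)
Q = (199379/33950)²/((199379/33950) + 500/679) = (39751985641/1152602500)/(224379/33950) = 39751985641/7617667050 in ≈ 5.218 in

Q = 39751985641/7617667050 in ≈ 5.218 in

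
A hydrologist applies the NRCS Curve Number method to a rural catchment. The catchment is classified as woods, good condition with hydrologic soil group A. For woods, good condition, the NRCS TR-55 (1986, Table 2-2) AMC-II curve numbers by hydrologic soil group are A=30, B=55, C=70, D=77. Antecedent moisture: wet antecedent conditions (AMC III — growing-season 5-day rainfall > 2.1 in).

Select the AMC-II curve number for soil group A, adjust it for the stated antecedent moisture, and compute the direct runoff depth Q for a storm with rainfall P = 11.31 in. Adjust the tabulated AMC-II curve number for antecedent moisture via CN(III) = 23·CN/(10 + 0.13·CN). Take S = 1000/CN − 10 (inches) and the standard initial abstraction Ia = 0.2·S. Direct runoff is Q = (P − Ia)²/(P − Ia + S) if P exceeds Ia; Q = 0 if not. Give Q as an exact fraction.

Q = 4100993521/924869100 in ≈ 4.434 in

NRCS table: woods, good condition, soil group A → CN(II) = 30
CN(III) from CN(II)=30: (23·30)/(10 + 0.13·30) = 6900/139 ≈ 49.640
S = 1000/(6900/139) − 10 = 700/69 in ≈ 10.145 in
Initial abstraction Ia = S/5 = (700/69)/5 = 140/69 ≈ 2.029 in
Since P=11.310 > Ia=2.029: effective rainfall P−Ia = 64039/6900 in
Q = (64039/6900)²/((64039/6900) + 700/69) = (4100993521/47610000)/(134039/6900) = 4100993521/924869100 in ≈ 4.434 in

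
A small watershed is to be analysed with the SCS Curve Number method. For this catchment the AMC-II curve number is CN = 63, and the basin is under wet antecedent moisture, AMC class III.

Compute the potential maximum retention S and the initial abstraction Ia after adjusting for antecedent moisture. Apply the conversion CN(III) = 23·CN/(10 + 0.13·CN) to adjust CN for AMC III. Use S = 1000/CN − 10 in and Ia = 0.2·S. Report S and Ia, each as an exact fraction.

Wet (AMC III): CN(III) = 23·63/(10 + 0.13·63) = 1449/(1819/100) = 144900/1819 ≈ 79.659
Retention S: 1000/CN − 10 with CN=79.659 → S = 3700/1449 ≈ 2.553 in
Initial abstraction Ia = S/5 = (3700/1449)/5 = 740/1449 ≈ 0.511 in

S = 3700/1449 in ≈ 2.553 in; Ia = 740/1449 in ≈ 0.511 in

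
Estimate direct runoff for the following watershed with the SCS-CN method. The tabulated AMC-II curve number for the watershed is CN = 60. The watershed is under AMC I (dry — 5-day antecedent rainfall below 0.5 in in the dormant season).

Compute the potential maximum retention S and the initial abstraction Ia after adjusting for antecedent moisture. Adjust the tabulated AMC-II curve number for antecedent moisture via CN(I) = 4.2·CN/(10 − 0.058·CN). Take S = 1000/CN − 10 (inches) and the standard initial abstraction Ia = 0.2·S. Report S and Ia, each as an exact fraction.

S = 1000/63 in ≈ 15.873 in; Ia = 200/63 in ≈ 3.175 in

CN(I) from CN(II)=60: (4.2·60)/(10 − 0.058·60) = 6300/163 ≈ 38.650
S = 1000/(6300/163) − 10 = 1000/63 in ≈ 15.873 in
Initial abstraction Ia = S/5 = (1000/63)/5 = 200/63 ≈ 3.175 in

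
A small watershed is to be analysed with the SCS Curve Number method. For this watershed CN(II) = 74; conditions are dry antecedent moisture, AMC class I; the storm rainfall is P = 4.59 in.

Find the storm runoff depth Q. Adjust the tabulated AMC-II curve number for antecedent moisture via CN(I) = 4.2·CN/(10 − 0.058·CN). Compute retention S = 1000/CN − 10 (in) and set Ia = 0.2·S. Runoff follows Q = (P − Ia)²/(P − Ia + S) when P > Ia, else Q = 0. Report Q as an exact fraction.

Q = 51367049449/68115161100 in ≈ 0.754 in

Dry (AMC I): CN(I) = 4.2·74/(10 − 0.058·74) = (1554/5)/(1427/250) = 77700/1427 ≈ 54.450
S = 1000/(77700/1427) − 10 = 6500/777 in ≈ 8.366 in
Ia = 0.2S: 0.2·8.366 = 1.673 in (exactly 1300/777)
P − Ia = 4.590 − 1.673 = 226643/77700 ≈ 2.917 in (> 0, runoff occurs)
Q = (226643/77700)²/((226643/77700) + 6500/777) = (51367049449/6037290000)/(876643/77700) = 51367049449/68115161100 in ≈ 0.754 in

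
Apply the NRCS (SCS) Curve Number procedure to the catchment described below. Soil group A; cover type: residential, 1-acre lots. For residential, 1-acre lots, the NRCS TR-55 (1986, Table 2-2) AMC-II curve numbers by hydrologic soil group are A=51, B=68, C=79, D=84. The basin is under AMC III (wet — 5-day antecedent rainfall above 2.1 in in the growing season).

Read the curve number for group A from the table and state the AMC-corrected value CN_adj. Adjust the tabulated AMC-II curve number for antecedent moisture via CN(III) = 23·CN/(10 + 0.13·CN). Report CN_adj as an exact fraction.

NRCS table: residential, 1-acre lots, soil group A → CN(II) = 51
CN(III) from CN(II)=51: (23·51)/(10 + 0.13·51) = 117300/1663 ≈ 70.535

CN_adj = 117300/1663 ≈ 70.535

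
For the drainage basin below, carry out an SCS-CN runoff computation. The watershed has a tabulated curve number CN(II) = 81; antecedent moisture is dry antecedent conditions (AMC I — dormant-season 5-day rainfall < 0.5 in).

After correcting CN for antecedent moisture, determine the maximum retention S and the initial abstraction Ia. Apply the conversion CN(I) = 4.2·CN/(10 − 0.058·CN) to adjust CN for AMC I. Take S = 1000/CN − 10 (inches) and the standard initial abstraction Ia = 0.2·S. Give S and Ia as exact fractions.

S = 9500/1701 in ≈ 5.585 in; Ia = 1900/1701 in ≈ 1.117 in

Adjust CN=81 to AMC I: 4.2·81/(10 − 0.058·81) → (1701/5) ÷ (2651/500) = 170100/2651 ≈ 64.164
Max retention: S = 1000/(170100/2651) − 10 = 9500/1701 in (≈ 5.585 in)
Ia = 0.2S: 0.2·5.585 = 1.117 in (exactly 1900/1701)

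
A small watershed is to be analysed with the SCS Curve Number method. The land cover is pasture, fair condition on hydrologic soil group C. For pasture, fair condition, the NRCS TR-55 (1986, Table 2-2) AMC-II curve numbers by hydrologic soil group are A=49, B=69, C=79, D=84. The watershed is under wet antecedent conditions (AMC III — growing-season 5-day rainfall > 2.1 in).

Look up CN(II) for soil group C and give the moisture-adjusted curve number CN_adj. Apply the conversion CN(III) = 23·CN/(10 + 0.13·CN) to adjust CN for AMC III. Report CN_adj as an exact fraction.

NRCS table: pasture, fair condition, soil group C → CN(II) = 79
Adjust CN=79 to AMC III: 23·79/(10 + 0.13·79) → 1817 ÷ (2027/100) = 181700/2027 ≈ 89.640

CN_adj = 181700/2027 ≈ 89.640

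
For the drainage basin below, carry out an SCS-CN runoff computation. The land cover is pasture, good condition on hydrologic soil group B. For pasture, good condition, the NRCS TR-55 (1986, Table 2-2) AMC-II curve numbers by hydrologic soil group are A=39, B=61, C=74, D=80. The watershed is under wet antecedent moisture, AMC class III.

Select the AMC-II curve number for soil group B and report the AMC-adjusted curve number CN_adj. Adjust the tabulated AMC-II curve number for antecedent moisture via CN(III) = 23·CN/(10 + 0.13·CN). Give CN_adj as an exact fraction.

NRCS table: pasture, good condition, soil group B → CN(II) = 61
Wet (AMC III): CN(III) = 23·61/(10 + 0.13·61) = 1403/(1793/100) = 140300/1793 ≈ 78.249

CN_adj = 140300/1793 ≈ 78.249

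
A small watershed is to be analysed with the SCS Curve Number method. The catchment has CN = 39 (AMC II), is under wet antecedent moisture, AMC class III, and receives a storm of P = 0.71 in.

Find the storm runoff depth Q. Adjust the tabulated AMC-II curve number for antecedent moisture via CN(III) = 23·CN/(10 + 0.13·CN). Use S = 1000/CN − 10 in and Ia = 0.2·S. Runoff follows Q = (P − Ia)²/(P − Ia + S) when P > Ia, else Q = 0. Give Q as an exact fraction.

Q = 0 in ≈ 0.000 in

Adjust CN=39 to AMC III: 23·39/(10 + 0.13·39) → 897 ÷ (1507/100) = 89700/1507 ≈ 59.522
Retention S: 1000/CN − 10 with CN=59.522 → S = 6100/897 ≈ 6.800 in
Ia = 0.2S: 0.2·6.800 = 1.360 in (exactly 1220/897)
P = 0.710 ≤ Ia = 1.360 in: entire storm abstracted, Q = 0.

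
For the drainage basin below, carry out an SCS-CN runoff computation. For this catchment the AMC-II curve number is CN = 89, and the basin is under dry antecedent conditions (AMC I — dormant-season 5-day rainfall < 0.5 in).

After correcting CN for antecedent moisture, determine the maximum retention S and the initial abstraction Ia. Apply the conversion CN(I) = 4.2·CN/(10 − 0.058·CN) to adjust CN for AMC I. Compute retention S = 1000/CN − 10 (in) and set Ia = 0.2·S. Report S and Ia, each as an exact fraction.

Dry (AMC I): CN(I) = 4.2·89/(10 − 0.058·89) = (1869/5)/(2419/500) = 186900/2419 ≈ 77.263
Retention S: 1000/CN − 10 with CN=77.263 → S = 5500/1869 ≈ 2.943 in
Initial abstraction Ia = S/5 = (5500/1869)/5 = 1100/1869 ≈ 0.589 in

S = 5500/1869 in ≈ 2.943 in; Ia = 1100/1869 in ≈ 0.589 in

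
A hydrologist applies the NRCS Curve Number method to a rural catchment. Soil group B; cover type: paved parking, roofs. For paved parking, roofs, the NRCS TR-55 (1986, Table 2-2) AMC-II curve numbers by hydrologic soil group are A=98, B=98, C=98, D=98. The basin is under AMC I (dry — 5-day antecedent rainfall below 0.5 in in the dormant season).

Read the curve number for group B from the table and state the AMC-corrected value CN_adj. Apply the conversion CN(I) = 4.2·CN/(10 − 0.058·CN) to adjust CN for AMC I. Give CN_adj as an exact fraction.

CN_adj = 102900/1079 ≈ 95.366

NRCS table: paved parking, roofs, soil group B → CN(II) = 98
Adjust CN=98 to AMC I: 4.2·98/(10 − 0.058·98) → (2058/5) ÷ (1079/250) = 102900/1079 ≈ 95.366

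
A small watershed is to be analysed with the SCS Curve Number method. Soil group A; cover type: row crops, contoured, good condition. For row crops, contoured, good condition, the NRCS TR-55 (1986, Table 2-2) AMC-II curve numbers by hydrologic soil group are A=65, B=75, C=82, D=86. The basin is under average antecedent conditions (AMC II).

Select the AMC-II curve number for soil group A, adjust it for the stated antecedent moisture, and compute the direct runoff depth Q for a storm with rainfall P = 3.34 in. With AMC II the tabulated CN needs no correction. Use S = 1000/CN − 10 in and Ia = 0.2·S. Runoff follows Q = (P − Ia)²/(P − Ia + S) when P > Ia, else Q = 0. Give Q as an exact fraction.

Q = 2163841/3231150 in ≈ 0.670 in

NRCS table: row crops, contoured, good condition, soil group A → CN(II) = 65
Average conditions: CN = 65 (no AMC adjustment).
Max retention: S = 1000/65 − 10 = 70/13 in (≈ 5.385 in)
Ia = 0.2·(70/13) = 14/13 in ≈ 1.077 in
Excess rainfall: 3.340 − 1.077 = 2.263 in; P > Ia so Q > 0
Q = (1471/650)²/((1471/650) + 70/13) = (2163841/422500)/(4971/650) = 2163841/3231150 in ≈ 0.670 in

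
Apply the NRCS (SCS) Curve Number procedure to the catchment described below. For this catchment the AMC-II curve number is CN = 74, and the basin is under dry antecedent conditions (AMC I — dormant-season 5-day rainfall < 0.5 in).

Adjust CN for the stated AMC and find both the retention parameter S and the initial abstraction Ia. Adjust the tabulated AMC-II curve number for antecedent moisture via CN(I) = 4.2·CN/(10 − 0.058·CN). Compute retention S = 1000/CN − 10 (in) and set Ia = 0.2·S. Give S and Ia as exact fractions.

CN(I) from CN(II)=74: (4.2·74)/(10 − 0.058·74) = 77700/1427 ≈ 54.450
Retention S: 1000/CN − 10 with CN=54.450 → S = 6500/777 ≈ 8.366 in
Ia = 0.2·(6500/777) = 1300/777 in ≈ 1.673 in

S = 6500/777 in ≈ 8.366 in; Ia = 1300/777 in ≈ 1.673 in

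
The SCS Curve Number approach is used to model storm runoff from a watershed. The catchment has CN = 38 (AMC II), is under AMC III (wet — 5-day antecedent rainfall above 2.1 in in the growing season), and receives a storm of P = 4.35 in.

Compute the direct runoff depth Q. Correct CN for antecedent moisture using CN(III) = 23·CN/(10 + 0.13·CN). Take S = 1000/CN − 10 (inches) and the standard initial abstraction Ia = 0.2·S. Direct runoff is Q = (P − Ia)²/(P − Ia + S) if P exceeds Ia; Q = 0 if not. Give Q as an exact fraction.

CN(III) from CN(II)=38: (23·38)/(10 + 0.13·38) = 43700/747 ≈ 58.501
Max retention: S = 1000/(43700/747) − 10 = 3100/437 in (≈ 7.094 in)
Ia = 0.2S: 0.2·7.094 = 1.419 in (exactly 620/437)
P − Ia = 4.350 − 1.419 = 25619/8740 ≈ 2.931 in (> 0, runoff occurs)
Q: (25619/8740)² ÷ (87619/8740) = 656333161/765790060 in (≈ 0.857 in)

Q = 656333161/765790060 in ≈ 0.857 in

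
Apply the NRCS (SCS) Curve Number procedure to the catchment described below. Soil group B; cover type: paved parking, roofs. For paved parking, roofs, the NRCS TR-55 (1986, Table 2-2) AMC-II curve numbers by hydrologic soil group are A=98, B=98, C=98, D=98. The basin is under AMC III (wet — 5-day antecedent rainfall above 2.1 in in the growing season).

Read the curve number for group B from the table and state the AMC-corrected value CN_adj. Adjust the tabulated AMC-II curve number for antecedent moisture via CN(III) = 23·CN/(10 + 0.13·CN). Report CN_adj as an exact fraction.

NRCS table: paved parking, roofs, soil group B → CN(II) = 98
Adjust CN=98 to AMC III: 23·98/(10 + 0.13·98) → 2254 ÷ (1137/50) = 112700/1137 ≈ 99.120

CN_adj = 112700/1137 ≈ 99.120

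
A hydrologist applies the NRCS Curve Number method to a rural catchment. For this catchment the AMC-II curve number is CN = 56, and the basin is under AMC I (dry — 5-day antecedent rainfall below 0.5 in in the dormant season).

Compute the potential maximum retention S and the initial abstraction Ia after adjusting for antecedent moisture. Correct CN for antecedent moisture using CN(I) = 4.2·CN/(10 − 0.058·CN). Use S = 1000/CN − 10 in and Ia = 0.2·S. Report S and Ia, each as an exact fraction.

Dry (AMC I): CN(I) = 4.2·56/(10 − 0.058·56) = (1176/5)/(844/125) = 7350/211 ≈ 34.834
S = 1000/(7350/211) − 10 = 2750/147 in ≈ 18.707 in
Ia = 0.2·(2750/147) = 550/147 in ≈ 3.741 in

S = 2750/147 in ≈ 18.707 in; Ia = 550/147 in ≈ 3.741 in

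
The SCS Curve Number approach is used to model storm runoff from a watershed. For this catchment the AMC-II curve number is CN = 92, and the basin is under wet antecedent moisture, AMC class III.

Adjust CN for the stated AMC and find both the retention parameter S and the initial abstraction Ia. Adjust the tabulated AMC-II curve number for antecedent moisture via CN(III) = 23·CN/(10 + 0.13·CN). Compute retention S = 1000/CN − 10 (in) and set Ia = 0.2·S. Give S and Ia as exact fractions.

Adjust CN=92 to AMC III: 23·92/(10 + 0.13·92) → 2116 ÷ (549/25) = 52900/549 ≈ 96.357
Retention S: 1000/CN − 10 with CN=96.357 → S = 200/529 ≈ 0.378 in
Ia = 0.2·(200/529) = 40/529 in ≈ 0.076 in

S = 200/529 in ≈ 0.378 in; Ia = 40/529 in ≈ 0.076 in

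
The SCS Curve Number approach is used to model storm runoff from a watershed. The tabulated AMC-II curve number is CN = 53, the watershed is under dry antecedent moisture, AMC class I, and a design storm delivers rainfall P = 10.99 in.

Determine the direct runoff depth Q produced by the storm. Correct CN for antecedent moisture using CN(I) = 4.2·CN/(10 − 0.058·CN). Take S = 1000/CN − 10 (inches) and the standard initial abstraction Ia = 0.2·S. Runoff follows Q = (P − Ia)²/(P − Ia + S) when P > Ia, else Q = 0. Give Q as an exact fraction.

Adjust CN=53 to AMC I: 4.2·53/(10 − 0.058·53) → (1113/5) ÷ (3463/500) = 111300/3463 ≈ 32.140
Max retention: S = 1000/(111300/3463) − 10 = 23500/1113 in (≈ 21.114 in)
Ia = 0.2S: 0.2·21.114 = 4.223 in (exactly 4700/1113)
P − Ia = 10.990 − 4.223 = 753187/111300 ≈ 6.767 in (> 0, runoff occurs)
Q: (753187/111300)² ÷ (3103187/111300) = 567290656969/345384713100 in (≈ 1.642 in)

Q = 567290656969/345384713100 in ≈ 1.642 in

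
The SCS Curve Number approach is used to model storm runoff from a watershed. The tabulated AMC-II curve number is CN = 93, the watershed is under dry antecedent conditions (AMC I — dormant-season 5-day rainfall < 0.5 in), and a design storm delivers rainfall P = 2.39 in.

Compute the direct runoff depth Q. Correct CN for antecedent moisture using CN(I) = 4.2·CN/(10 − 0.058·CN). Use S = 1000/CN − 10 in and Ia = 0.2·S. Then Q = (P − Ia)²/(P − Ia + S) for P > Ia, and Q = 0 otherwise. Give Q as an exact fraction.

CN(I) from CN(II)=93: (4.2·93)/(10 − 0.058·93) = 27900/329 ≈ 84.802
Retention S: 1000/CN − 10 with CN=84.802 → S = 500/279 ≈ 1.792 in
Initial abstraction Ia = S/5 = (500/279)/5 = 100/279 ≈ 0.358 in
Excess rainfall: 2.390 − 0.358 = 2.032 in; P > Ia so Q > 0
Runoff Q = (P−Ia)²/(P−Ia+S) = (2.032)²/(2.032+1.792) = 3212735761/2976399900 ≈ 1.079 in

Q = 3212735761/2976399900 in ≈ 1.079 in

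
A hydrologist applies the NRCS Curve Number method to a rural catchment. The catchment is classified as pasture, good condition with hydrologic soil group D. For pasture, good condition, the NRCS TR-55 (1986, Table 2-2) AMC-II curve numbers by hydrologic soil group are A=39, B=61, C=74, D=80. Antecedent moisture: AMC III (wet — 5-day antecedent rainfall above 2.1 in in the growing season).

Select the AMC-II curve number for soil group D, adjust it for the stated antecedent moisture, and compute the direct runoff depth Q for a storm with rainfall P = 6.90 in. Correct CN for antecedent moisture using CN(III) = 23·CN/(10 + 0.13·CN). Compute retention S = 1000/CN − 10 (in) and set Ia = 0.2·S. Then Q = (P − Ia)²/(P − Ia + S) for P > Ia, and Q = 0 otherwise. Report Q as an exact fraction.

NRCS table: pasture, good condition, soil group D → CN(II) = 80
CN(III) from CN(II)=80: (23·80)/(10 + 0.13·80) = 4600/51 ≈ 90.196
S = 1000/(4600/51) − 10 = 25/23 in ≈ 1.087 in
Initial abstraction Ia = S/5 = (25/23)/5 = 5/23 ≈ 0.217 in
P − Ia = 6.900 − 0.217 = 1537/230 ≈ 6.683 in (> 0, runoff occurs)
Q: (1537/230)² ÷ (1787/230) = 2362369/411010 in (≈ 5.748 in)

Q = 2362369/411010 in ≈ 5.748 in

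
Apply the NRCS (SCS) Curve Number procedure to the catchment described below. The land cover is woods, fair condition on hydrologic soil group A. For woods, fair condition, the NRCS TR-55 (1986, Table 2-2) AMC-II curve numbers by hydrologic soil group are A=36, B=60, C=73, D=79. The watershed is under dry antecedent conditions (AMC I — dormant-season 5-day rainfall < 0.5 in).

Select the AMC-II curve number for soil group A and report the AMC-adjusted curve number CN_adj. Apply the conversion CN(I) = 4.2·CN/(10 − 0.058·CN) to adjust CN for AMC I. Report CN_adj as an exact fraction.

CN_adj = 18900/989 ≈ 19.110

NRCS table: woods, fair condition, soil group A → CN(II) = 36
Adjust CN=36 to AMC I: 4.2·36/(10 − 0.058·36) → (756/5) ÷ (989/125) = 18900/989 ≈ 19.110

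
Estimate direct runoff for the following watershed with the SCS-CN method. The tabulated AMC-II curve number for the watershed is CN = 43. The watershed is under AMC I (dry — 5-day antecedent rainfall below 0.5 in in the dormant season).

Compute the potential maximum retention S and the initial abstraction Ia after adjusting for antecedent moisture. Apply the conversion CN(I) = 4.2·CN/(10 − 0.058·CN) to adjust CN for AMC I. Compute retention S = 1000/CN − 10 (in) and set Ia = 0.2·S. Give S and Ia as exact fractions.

Dry (AMC I): CN(I) = 4.2·43/(10 − 0.058·43) = (903/5)/(3753/500) = 30100/1251 ≈ 24.061
S = 1000/(30100/1251) − 10 = 9500/301 in ≈ 31.561 in
Ia = 0.2·(9500/301) = 1900/301 in ≈ 6.312 in

S = 9500/301 in ≈ 31.561 in; Ia = 1900/301 in ≈ 6.312 in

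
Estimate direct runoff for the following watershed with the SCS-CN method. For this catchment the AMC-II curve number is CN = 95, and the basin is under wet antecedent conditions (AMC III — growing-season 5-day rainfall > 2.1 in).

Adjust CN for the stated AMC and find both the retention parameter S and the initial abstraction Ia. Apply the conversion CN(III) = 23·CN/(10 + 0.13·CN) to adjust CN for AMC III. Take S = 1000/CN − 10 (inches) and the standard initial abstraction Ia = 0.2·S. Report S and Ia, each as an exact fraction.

S = 100/437 in ≈ 0.229 in; Ia = 20/437 in ≈ 0.046 in

Adjust CN=95 to AMC III: 23·95/(10 + 0.13·95) → 2185 ÷ (447/20) = 43700/447 ≈ 97.763
S = 1000/(43700/447) − 10 = 100/437 in ≈ 0.229 in
Initial abstraction Ia = S/5 = (100/437)/5 = 20/437 ≈ 0.046 in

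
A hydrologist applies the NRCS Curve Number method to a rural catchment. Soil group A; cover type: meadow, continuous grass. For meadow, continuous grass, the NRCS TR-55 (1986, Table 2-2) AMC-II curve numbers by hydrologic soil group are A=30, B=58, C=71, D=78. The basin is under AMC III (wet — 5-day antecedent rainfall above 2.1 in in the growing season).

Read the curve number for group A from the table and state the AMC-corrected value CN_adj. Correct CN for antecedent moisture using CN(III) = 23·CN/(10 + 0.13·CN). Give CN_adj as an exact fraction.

NRCS table: meadow, continuous grass, soil group A → CN(II) = 30
Adjust CN=30 to AMC III: 23·30/(10 + 0.13·30) → 690 ÷ (139/10) = 6900/139 ≈ 49.640

CN_adj = 6900/139 ≈ 49.640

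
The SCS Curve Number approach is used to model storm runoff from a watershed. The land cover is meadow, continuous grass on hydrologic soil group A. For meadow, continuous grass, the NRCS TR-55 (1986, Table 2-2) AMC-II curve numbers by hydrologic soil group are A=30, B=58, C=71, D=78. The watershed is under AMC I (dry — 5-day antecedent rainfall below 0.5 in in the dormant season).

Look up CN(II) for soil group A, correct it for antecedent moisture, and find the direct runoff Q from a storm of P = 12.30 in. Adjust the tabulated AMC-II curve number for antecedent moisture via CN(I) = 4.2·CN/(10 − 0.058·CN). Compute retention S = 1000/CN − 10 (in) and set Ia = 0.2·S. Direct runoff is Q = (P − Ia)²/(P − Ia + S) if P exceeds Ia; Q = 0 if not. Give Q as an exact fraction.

Q = 11449/459630 in ≈ 0.025 in

NRCS table: meadow, continuous grass, soil group A → CN(II) = 30
Dry (AMC I): CN(I) = 4.2·30/(10 − 0.058·30) = 126/(413/50) = 900/59 ≈ 15.254
Max retention: S = 1000/(900/59) − 10 = 500/9 in (≈ 55.556 in)
Initial abstraction Ia = S/5 = (500/9)/5 = 100/9 ≈ 11.111 in
P − Ia = 12.300 − 11.111 = 107/90 ≈ 1.189 in (> 0, runoff occurs)
Q = (107/90)²/((107/90) + 500/9) = (11449/8100)/(5107/90) = 11449/459630 in ≈ 0.025 in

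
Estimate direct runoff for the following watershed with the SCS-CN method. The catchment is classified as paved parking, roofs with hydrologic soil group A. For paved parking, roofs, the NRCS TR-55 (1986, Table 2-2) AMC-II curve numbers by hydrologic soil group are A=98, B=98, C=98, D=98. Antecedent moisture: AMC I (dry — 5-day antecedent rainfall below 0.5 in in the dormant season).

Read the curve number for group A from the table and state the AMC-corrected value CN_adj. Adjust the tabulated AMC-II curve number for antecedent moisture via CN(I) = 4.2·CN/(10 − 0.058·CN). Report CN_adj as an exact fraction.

NRCS table: paved parking, roofs, soil group A → CN(II) = 98
Dry (AMC I): CN(I) = 4.2·98/(10 − 0.058·98) = (2058/5)/(1079/250) = 102900/1079 ≈ 95.366

CN_adj = 102900/1079 ≈ 95.366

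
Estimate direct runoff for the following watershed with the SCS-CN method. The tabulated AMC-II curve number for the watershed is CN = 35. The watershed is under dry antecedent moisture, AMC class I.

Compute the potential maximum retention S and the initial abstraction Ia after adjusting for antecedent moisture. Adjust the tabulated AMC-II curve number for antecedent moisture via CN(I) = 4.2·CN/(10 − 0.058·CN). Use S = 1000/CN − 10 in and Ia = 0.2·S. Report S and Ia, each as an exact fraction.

S = 6500/147 in ≈ 44.218 in; Ia = 1300/147 in ≈ 8.844 in

Adjust CN=35 to AMC I: 4.2·35/(10 − 0.058·35) → 147 ÷ (797/100) = 14700/797 ≈ 18.444
Retention S: 1000/CN − 10 with CN=18.444 → S = 6500/147 ≈ 44.218 in
Ia = 0.2·(6500/147) = 1300/147 in ≈ 8.844 in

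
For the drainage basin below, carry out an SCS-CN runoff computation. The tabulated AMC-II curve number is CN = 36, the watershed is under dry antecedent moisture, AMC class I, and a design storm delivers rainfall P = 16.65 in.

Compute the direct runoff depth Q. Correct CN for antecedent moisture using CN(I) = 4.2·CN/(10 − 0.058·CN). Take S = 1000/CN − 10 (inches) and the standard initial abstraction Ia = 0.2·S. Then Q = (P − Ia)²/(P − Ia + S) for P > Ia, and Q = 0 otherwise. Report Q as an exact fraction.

Dry (AMC I): CN(I) = 4.2·36/(10 − 0.058·36) = (756/5)/(989/125) = 18900/989 ≈ 19.110
S = 1000/(18900/989) − 10 = 8000/189 in ≈ 42.328 in
Ia = 0.2·(8000/189) = 1600/189 in ≈ 8.466 in
P − Ia = 16.650 − 8.466 = 30937/3780 ≈ 8.184 in (> 0, runoff occurs)
Q: (30937/3780)² ÷ (190937/3780) = 957097969/721741860 in (≈ 1.326 in)

Q = 957097969/721741860 in ≈ 1.326 in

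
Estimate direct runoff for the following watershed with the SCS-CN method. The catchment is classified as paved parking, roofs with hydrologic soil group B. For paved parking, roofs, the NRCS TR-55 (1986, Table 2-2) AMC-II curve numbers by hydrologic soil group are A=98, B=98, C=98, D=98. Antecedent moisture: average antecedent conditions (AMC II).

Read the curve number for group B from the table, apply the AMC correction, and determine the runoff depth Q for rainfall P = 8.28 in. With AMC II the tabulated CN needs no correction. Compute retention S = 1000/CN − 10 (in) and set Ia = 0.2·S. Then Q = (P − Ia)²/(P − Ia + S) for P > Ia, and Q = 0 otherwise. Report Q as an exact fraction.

Q = 101868649/12670175 in ≈ 8.040 in

NRCS table: paved parking, roofs, soil group B → CN(II) = 98
Average conditions: CN = 98 (no AMC adjustment).
S = 1000/98 − 10 = 10/49 in ≈ 0.204 in
Initial abstraction Ia = S/5 = (10/49)/5 = 2/49 ≈ 0.041 in
Since P=8.280 > Ia=0.041: effective rainfall P−Ia = 10093/1225 in
Q = (10093/1225)²/((10093/1225) + 10/49) = (101868649/1500625)/(10343/1225) = 101868649/12670175 in ≈ 8.040 in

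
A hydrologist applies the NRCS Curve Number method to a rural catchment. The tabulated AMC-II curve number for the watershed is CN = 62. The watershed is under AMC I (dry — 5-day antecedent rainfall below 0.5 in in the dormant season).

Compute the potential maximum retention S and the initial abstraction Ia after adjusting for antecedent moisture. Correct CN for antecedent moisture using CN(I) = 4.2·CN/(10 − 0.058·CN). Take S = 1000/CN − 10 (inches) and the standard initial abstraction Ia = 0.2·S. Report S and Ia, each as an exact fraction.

Dry (AMC I): CN(I) = 4.2·62/(10 − 0.058·62) = (1302/5)/(1601/250) = 65100/1601 ≈ 40.662
S = 1000/(65100/1601) − 10 = 9500/651 in ≈ 14.593 in
Ia = 0.2·(9500/651) = 1900/651 in ≈ 2.919 in

S = 9500/651 in ≈ 14.593 in; Ia = 1900/651 in ≈ 2.919 in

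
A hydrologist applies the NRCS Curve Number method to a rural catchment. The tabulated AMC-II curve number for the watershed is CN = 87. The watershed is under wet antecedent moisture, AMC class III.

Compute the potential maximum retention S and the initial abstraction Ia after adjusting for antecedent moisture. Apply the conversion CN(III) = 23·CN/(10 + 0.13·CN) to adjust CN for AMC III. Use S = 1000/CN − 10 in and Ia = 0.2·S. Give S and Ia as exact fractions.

S = 1300/2001 in ≈ 0.650 in; Ia = 260/2001 in ≈ 0.130 in

Wet (AMC III): CN(III) = 23·87/(10 + 0.13·87) = 2001/(2131/100) = 200100/2131 ≈ 93.900
Retention S: 1000/CN − 10 with CN=93.900 → S = 1300/2001 ≈ 0.650 in
Initial abstraction Ia = S/5 = (1300/2001)/5 = 260/2001 ≈ 0.130 in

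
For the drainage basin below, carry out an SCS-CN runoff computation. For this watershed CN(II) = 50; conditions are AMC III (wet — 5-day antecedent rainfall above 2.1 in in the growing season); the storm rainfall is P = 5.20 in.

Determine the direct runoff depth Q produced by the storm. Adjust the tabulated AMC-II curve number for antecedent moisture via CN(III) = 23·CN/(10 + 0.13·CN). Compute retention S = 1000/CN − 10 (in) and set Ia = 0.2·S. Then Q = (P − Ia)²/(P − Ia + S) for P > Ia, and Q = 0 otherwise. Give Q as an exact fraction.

Adjust CN=50 to AMC III: 23·50/(10 + 0.13·50) → 1150 ÷ (33/2) = 2300/33 ≈ 69.697
S = 1000/(2300/33) − 10 = 100/23 in ≈ 4.348 in
Ia = 0.2S: 0.2·4.348 = 0.870 in (exactly 20/23)
Excess rainfall: 5.200 − 0.870 = 4.330 in; P > Ia so Q > 0
Q: (498/115)² ÷ (998/115) = 124002/57385 in (≈ 2.161 in)

Q = 124002/57385 in ≈ 2.161 in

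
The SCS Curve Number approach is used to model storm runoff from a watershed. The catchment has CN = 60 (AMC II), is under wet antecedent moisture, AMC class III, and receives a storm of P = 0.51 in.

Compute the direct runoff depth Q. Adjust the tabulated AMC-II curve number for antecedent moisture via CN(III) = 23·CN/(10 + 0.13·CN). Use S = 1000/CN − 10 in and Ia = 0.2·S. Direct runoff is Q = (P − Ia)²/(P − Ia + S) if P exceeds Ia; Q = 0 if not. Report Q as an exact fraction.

CN(III) from CN(II)=60: (23·60)/(10 + 0.13·60) = 6900/89 ≈ 77.528
Retention S: 1000/CN − 10 with CN=77.528 → S = 200/69 ≈ 2.899 in
Initial abstraction Ia = S/5 = (200/69)/5 = 40/69 ≈ 0.580 in
P = 0.510 ≤ Ia = 0.580 in: entire storm abstracted, Q = 0.

Q = 0 in ≈ 0.000 in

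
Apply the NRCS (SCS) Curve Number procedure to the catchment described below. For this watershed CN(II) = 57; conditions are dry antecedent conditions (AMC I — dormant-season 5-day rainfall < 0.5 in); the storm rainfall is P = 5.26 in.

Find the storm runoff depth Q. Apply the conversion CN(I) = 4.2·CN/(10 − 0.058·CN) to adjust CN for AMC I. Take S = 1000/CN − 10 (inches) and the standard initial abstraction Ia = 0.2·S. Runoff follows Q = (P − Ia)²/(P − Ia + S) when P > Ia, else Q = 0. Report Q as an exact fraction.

Dry (AMC I): CN(I) = 4.2·57/(10 − 0.058·57) = (1197/5)/(3347/500) = 119700/3347 ≈ 35.763
S = 1000/(119700/3347) − 10 = 21500/1197 in ≈ 17.962 in
Ia = 0.2·(21500/1197) = 4300/1197 in ≈ 3.592 in
P − Ia = 5.260 − 3.592 = 99811/59850 ≈ 1.668 in (> 0, runoff occurs)
Q = (99811/59850)²/((99811/59850) + 21500/1197) = (9962235721/3582022500)/(1174811/59850) = 9962235721/70312438350 in ≈ 0.142 in

Q = 9962235721/70312438350 in ≈ 0.142 in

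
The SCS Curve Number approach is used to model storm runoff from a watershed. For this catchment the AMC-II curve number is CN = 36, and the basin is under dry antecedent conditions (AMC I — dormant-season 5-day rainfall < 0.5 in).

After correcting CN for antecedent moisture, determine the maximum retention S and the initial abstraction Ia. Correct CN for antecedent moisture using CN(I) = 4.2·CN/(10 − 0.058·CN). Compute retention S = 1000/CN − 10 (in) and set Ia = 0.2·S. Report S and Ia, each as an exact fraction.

S = 8000/189 in ≈ 42.328 in; Ia = 1600/189 in ≈ 8.466 in

Adjust CN=36 to AMC I: 4.2·36/(10 − 0.058·36) → (756/5) ÷ (989/125) = 18900/989 ≈ 19.110
Max retention: S = 1000/(18900/989) − 10 = 8000/189 in (≈ 42.328 in)
Ia = 0.2S: 0.2·42.328 = 8.466 in (exactly 1600/189)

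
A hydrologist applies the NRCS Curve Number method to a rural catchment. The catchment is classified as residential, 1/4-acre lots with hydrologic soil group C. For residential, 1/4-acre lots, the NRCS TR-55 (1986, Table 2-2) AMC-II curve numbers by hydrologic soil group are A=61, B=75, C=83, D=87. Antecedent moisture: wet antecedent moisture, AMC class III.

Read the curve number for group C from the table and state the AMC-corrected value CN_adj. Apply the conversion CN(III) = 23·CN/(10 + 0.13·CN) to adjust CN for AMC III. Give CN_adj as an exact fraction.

NRCS table: residential, 1/4-acre lots, soil group C → CN(II) = 83
CN(III) from CN(II)=83: (23·83)/(10 + 0.13·83) = 190900/2079 ≈ 91.823

CN_adj = 190900/2079 ≈ 91.823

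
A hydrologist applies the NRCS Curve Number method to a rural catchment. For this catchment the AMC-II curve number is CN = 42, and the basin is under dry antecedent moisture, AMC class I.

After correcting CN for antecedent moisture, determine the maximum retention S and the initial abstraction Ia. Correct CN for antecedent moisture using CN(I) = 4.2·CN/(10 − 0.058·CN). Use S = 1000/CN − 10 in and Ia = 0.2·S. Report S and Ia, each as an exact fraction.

Dry (AMC I): CN(I) = 4.2·42/(10 − 0.058·42) = (882/5)/(1891/250) = 44100/1891 ≈ 23.321
Max retention: S = 1000/(44100/1891) − 10 = 14500/441 in (≈ 32.880 in)
Ia = 0.2·(14500/441) = 2900/441 in ≈ 6.576 in

S = 14500/441 in ≈ 32.880 in; Ia = 2900/441 in ≈ 6.576 in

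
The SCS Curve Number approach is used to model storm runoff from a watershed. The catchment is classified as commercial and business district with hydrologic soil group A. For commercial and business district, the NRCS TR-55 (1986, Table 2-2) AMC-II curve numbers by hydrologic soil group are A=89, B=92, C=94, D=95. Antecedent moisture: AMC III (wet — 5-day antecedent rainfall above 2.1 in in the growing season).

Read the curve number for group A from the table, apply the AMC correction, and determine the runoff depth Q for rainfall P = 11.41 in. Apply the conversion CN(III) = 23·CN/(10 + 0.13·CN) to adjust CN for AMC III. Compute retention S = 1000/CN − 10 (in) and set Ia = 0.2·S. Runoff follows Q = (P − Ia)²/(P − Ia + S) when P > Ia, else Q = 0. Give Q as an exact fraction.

NRCS table: commercial and business district, soil group A → CN(II) = 89
Wet (AMC III): CN(III) = 23·89/(10 + 0.13·89) = 2047/(2157/100) = 204700/2157 ≈ 94.900
Max retention: S = 1000/(204700/2157) − 10 = 1100/2047 in (≈ 0.537 in)
Initial abstraction Ia = S/5 = (1100/2047)/5 = 220/2047 ≈ 0.107 in
Since P=11.410 > Ia=0.107: effective rainfall P−Ia = 2313627/204700 in
Runoff Q = (P−Ia)²/(P−Ia+S) = (11.303)²/(11.303+0.537) = 5352869895129/496116446900 ≈ 10.790 in

Q = 5352869895129/496116446900 in ≈ 10.790 in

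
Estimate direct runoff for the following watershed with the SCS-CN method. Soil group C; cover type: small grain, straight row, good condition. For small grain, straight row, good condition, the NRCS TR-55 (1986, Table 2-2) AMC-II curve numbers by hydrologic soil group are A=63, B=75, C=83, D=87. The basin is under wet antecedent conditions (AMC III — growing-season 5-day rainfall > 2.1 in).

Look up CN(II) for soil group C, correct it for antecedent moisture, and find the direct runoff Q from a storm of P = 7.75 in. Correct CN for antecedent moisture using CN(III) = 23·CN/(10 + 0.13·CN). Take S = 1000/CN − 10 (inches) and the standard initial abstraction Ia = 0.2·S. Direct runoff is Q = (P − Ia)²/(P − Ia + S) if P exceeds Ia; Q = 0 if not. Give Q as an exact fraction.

Q = 3343036761/493430684 in ≈ 6.775 in

NRCS table: small grain, straight row, good condition, soil group C → CN(II) = 83
Adjust CN=83 to AMC III: 23·83/(10 + 0.13·83) → 1909 ÷ (2079/100) = 190900/2079 ≈ 91.823
Retention S: 1000/CN − 10 with CN=91.823 → S = 1700/1909 ≈ 0.891 in
Ia = 0.2S: 0.2·0.891 = 0.178 in (exactly 340/1909)
P − Ia = 7.750 − 0.178 = 57819/7636 ≈ 7.572 in (> 0, runoff occurs)
Q = (57819/7636)²/((57819/7636) + 1700/1909) = (3343036761/58308496)/(64619/7636) = 3343036761/493430684 in ≈ 6.775 in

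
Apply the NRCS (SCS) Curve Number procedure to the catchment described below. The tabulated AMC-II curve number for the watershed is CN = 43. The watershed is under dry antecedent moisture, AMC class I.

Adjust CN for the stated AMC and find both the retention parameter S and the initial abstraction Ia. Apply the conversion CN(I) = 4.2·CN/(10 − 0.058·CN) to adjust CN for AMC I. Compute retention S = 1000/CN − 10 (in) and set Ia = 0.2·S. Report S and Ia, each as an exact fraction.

CN(I) from CN(II)=43: (4.2·43)/(10 − 0.058·43) = 30100/1251 ≈ 24.061
S = 1000/(30100/1251) − 10 = 9500/301 in ≈ 31.561 in
Ia = 0.2·(9500/301) = 1900/301 in ≈ 6.312 in

S = 9500/301 in ≈ 31.561 in; Ia = 1900/301 in ≈ 6.312 in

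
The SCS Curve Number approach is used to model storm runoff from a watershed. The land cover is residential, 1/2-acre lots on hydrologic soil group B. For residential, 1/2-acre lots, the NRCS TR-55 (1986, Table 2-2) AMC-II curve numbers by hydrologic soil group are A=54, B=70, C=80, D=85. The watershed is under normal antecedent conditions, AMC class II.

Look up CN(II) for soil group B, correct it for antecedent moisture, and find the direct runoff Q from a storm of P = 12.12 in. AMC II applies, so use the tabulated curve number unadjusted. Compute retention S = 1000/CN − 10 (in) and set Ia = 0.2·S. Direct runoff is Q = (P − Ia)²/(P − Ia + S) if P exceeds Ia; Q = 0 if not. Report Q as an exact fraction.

NRCS table: residential, 1/2-acre lots, soil group B → CN(II) = 70
AMC II — tabulated CN = 70 applies directly.
S = 1000/70 − 10 = 30/7 in ≈ 4.286 in
Ia = 0.2S: 0.2·4.286 = 0.857 in (exactly 6/7)
P − Ia = 12.120 − 0.857 = 1971/175 ≈ 11.263 in (> 0, runoff occurs)
Runoff Q = (P−Ia)²/(P−Ia+S) = (11.263)²/(11.263+4.286) = 1294947/158725 ≈ 8.158 in

Q = 1294947/158725 in ≈ 8.158 in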